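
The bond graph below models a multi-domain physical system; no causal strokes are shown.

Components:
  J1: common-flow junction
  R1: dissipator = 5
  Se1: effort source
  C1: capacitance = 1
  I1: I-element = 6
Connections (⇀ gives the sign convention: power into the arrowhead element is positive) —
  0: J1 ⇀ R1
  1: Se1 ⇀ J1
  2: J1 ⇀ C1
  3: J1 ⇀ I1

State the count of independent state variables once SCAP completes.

#1 |J1  (Se1 fixes effort; stroke away)
#2 |J1  (prefer integral on C1)
#3 |I1  (I1: I, integral causality)
#0 |J1  (J1: bond 3 brought flow, rest push out)

2  (C1, I1 all integral)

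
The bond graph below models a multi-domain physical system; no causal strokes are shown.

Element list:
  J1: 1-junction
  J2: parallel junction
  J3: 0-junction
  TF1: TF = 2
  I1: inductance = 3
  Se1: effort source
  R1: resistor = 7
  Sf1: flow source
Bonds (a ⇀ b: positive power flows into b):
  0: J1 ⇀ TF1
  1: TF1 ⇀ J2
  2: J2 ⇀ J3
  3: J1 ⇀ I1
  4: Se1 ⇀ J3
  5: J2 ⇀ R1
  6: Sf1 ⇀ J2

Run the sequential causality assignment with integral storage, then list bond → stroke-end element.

bond 4 stroke→J3  (source Se1 imposes e)
bond 6 stroke→Sf1  (Sf1: flow source, stroke at near end)
bond 2 stroke→J2  (J3: bond 4 brought effort, rest push out)
bond 1 stroke→TF1  (0-jn J2 has e-setter on 2)
bond 5 stroke→R1  (0-jn J2 has e-setter on 2)
bond 0 stroke→J1  (TF TF1: opposite of bond 1)
bond 3 stroke→I1  (J1 needs exactly one f-in)

bond 0 →J1
bond 1 →TF1
bond 2 →J2
bond 3 →I1
bond 4 →J3
bond 5 →R1
bond 6 →Sf1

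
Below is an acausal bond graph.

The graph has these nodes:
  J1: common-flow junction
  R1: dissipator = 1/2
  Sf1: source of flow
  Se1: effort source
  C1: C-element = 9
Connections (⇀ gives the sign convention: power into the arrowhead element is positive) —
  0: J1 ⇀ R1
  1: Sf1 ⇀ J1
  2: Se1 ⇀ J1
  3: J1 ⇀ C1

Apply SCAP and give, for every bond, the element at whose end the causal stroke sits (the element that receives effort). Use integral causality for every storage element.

bond 1 stroke at Sf1  (Sf1 fixes flow; stroke at Sf1)
bond 2 stroke at J1  (Se1 (Se) sets effort on bond)
bond 0 stroke at J1  (1-jn J1 has f-setter on 1)
bond 3 stroke at J1  (common-f at J1 fixed by 1)

b0 stroke at J1
b1 stroke at Sf1
b2 stroke at J1
b3 stroke at J1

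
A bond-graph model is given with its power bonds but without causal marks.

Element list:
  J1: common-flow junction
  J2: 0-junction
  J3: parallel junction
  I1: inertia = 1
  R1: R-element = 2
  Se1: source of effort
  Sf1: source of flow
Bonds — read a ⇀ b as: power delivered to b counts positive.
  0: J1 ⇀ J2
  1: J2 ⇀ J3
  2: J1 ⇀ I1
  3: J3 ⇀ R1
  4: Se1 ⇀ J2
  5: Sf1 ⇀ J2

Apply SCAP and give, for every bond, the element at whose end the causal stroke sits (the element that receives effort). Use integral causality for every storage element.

#0 stroke at J1
#1 stroke at J3
#2 stroke at I1
#3 stroke at R1
#4 stroke at J2
#5 stroke at Sf1

bond 4 stroke at J2  (Se1: effort source, stroke at far end)
bond 5 stroke at Sf1  (Sf1 (Sf) sets flow on bond)
bond 0 stroke at J1  (0-jn J2 has e-setter on 4)
bond 1 stroke at J3  (common-e at J2 fixed by 4)
bond 3 stroke at R1  (J3: bond 1 brought effort, rest push out)
bond 2 stroke at I1  (only one flow-in slot at J1)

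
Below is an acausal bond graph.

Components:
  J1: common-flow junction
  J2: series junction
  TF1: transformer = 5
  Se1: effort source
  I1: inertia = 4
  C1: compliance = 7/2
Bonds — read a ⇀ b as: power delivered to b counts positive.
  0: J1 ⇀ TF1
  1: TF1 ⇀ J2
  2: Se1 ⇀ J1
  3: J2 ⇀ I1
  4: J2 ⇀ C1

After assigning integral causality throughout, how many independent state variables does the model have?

#2 stroke→J1  (Se1: effort source, stroke at far end)
#0 stroke→TF1  (J1 needs exactly one f-in)
#1 stroke→J2  (TF TF1: opposite of bond 0)
#3 stroke→I1  (I1 integral (f out))
#4 stroke→J2  (common-f at J2 fixed by 3)

2  (C1, I1 all integral)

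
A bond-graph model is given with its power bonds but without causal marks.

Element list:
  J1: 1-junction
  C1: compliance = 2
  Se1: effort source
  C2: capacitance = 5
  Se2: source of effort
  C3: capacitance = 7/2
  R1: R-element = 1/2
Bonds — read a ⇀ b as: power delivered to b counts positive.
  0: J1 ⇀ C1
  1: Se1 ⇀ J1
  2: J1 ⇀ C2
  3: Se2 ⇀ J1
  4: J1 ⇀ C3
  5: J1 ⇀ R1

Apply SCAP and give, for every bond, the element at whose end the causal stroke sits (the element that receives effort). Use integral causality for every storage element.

bond 0 →J1
bond 1 →J1
bond 2 →J1
bond 3 →J1
bond 4 →J1
bond 5 →R1

#1 stroke at J1  (Se1 fixes effort; stroke away)
#3 stroke at J1  (Se2: effort source, stroke at far end)
#0 stroke at J1  (prefer integral on C1)
#2 stroke at J1  (C2 integral (e out))
#4 stroke at J1  (C3 integral (e out))
#5 stroke at R1  (J1: last free bond brings flow in)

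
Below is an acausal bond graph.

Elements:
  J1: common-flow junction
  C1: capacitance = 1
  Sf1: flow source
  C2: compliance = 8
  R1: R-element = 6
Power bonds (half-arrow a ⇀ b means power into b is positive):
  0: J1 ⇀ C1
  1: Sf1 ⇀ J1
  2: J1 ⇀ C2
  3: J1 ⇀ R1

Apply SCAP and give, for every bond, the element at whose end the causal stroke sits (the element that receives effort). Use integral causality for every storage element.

bond 0 →J1
bond 1 →Sf1
bond 2 →J1
bond 3 →J1

b1 →Sf1  (Sf1: flow source, stroke at near end)
b0 →J1  (common-f at J1 fixed by 1)
b2 →J1  (common-f at J1 fixed by 1)
b3 →J1  (1-jn J1 has f-setter on 1)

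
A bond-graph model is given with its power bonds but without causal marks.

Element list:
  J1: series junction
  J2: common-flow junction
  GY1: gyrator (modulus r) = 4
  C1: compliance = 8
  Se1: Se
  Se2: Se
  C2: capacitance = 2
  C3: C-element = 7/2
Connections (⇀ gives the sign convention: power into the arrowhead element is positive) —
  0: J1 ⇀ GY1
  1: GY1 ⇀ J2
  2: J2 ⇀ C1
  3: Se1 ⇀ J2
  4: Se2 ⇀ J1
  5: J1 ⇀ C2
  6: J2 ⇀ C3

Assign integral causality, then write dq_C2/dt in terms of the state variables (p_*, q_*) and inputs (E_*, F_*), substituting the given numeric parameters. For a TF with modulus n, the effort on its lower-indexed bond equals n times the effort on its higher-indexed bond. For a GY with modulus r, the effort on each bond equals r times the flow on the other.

bond 3 |J2  (Se1: effort source, stroke at far end)
bond 4 |J1  (Se2 (Se) sets effort on bond)
bond 2 |J2  (C1: C, integral causality)
bond 5 |J1  (prefer integral on C2)
bond 0 |GY1  (J1 needs exactly one f-in)
bond 1 |GY1  (GY GY1: same side as bond 0)
bond 6 |J2  (common-f at J2 fixed by 1)

dq_C2/dt = -E_Se1/4 + q_C1/32 + q_C3/14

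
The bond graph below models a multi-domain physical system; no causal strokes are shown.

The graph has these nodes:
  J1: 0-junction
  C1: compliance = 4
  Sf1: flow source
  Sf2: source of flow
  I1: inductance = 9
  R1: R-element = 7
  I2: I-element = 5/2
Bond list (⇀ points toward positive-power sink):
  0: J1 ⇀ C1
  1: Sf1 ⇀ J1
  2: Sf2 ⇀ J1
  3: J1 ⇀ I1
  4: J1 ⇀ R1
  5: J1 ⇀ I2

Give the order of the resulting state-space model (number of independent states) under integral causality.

3  (C1, I1, I2 all integral)

b1 →Sf1  (Sf1 fixes flow; stroke at Sf1)
b2 →Sf2  (Sf2 (Sf) sets flow on bond)
b0 →J1  (prefer integral on C1)
b3 →I1  (J1 effort already set via bond 0)
b4 →R1  (J1 effort already set via bond 0)
b5 →I2  (J1: bond 0 brought effort, rest push out)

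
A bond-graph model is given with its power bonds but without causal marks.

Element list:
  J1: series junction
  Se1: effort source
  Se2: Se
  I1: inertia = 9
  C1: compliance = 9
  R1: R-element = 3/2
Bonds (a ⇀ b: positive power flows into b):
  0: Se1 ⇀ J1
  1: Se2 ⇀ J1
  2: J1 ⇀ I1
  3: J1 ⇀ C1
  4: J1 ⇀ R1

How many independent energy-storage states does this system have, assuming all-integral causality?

β0 stroke→J1  (Se1: effort source, stroke at far end)
β1 stroke→J1  (Se2: effort source, stroke at far end)
β2 stroke→I1  (I1 integral (f out))
β3 stroke→J1  (common-f at J1 fixed by 2)
β4 stroke→J1  (1-jn J1 has f-setter on 2)

2  (C1, I1 all integral)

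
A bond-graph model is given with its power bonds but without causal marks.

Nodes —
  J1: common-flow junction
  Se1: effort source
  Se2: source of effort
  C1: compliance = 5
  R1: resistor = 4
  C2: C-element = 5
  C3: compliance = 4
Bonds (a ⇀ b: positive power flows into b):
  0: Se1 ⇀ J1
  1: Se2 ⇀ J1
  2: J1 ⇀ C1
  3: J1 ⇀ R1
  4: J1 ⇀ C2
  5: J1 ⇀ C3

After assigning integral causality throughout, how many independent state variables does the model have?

bond 0 stroke→J1  (Se1 fixes effort; stroke away)
bond 1 stroke→J1  (Se2 fixes effort; stroke away)
bond 2 stroke→J1  (C1 integral (e out))
bond 4 stroke→J1  (prefer integral on C2)
bond 5 stroke→J1  (C3: C, integral causality)
bond 3 stroke→R1  (closing 1-jn rule on J1)

3  (C1, C2, C3 all integral)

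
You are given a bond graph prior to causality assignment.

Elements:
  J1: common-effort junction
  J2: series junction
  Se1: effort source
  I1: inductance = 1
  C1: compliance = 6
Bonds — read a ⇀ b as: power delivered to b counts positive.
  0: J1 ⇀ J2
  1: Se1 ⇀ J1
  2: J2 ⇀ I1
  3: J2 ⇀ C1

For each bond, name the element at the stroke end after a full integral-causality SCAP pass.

bond 1 stroke→J1  (Se1 fixes effort; stroke away)
bond 0 stroke→J2  (J1: bond 1 brought effort, rest push out)
bond 2 stroke→I1  (I1 outputs flow p/I1)
bond 3 stroke→J2  (J2 flow already set via bond 2)

bond 0 stroke→J2
bond 1 stroke→J1
bond 2 stroke→I1
bond 3 stroke→J2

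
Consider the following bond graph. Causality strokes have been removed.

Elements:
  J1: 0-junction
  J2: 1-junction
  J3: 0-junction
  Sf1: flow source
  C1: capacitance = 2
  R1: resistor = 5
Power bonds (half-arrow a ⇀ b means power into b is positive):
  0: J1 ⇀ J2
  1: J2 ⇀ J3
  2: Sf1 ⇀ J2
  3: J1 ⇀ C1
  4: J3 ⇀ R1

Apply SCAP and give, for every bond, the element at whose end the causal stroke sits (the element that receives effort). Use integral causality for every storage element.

b0 →J2
b1 →J2
b2 →Sf1
b3 →J1
b4 →J3

b2 stroke→Sf1  (source Sf1 imposes f)
b0 stroke→J2  (common-f at J2 fixed by 2)
b1 stroke→J2  (common-f at J2 fixed by 2)
b4 stroke→J3  (closing 0-jn rule on J3)
b3 stroke→J1  (J1 needs exactly one e-in)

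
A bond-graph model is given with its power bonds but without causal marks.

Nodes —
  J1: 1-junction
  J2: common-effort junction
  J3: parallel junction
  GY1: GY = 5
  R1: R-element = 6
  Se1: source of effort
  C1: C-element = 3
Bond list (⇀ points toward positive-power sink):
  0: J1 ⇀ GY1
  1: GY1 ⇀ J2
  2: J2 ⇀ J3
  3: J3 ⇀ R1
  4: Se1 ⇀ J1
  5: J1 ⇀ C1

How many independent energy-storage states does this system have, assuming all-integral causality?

b4 stroke→J1  (source Se1 imposes e)
b5 stroke→J1  (C1: C, integral causality)
b0 stroke→GY1  (J1 needs exactly one f-in)
b1 stroke→GY1  (GY GY1: same side as bond 0)
b2 stroke→J2  (closing 0-jn rule on J2)
b3 stroke→J3  (only one effort-in slot at J3)

1  (C1 all integral)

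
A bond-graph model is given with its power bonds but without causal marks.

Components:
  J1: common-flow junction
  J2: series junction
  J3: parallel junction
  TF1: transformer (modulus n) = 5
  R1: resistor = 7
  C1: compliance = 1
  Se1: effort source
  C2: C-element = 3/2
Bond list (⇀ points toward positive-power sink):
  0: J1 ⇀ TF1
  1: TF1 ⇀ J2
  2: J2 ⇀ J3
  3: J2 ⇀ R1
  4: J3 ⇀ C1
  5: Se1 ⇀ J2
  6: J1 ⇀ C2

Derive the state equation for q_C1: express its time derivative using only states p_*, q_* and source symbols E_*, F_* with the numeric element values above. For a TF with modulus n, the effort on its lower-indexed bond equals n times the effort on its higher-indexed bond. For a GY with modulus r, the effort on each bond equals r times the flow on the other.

dq_C1/dt = E_Se1/7 - q_C1/7 - 2*q_C2/105

b5 →J2  (Se1 fixes effort; stroke away)
b4 →J3  (prefer integral on C1)
b2 →J2  (0-jn J3 has e-setter on 4)
b6 →J1  (C2: C, integral causality)
b0 →TF1  (J1: last free bond brings flow in)
b1 →J2  (TF TF1: opposite of bond 0)
b3 →R1  (closing 1-jn rule on J2)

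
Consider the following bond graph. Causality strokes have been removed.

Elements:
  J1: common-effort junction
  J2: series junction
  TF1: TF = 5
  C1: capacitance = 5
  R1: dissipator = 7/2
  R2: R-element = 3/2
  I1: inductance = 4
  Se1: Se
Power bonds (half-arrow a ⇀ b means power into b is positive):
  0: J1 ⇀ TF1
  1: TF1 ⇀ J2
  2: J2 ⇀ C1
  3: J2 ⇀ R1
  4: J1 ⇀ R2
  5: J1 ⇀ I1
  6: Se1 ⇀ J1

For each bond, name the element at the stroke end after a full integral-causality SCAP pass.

#6 |J1  (source Se1 imposes e)
#0 |TF1  (J1: bond 6 brought effort, rest push out)
#4 |R2  (J1 effort already set via bond 6)
#5 |I1  (J1 effort already set via bond 6)
#1 |J2  (through TF1, causality passes straight; one stroke at TF1)
#2 |J2  (C1 integral (e out))
#3 |R1  (J2: last free bond brings flow in)

β0 |TF1
β1 |J2
β2 |J2
β3 |R1
β4 |R2
β5 |I1
β6 |J1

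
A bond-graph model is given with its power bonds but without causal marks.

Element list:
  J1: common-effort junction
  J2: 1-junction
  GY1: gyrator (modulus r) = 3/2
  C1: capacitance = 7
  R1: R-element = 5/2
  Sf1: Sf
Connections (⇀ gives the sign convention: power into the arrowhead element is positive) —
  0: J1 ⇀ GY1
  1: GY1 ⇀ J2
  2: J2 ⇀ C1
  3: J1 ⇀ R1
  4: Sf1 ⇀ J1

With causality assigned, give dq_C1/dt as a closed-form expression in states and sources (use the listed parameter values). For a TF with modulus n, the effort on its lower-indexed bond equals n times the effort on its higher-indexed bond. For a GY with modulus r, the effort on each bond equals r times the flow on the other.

dq_C1/dt = 5*F_Sf1/3 - 10*q_C1/63

#4 stroke at Sf1  (Sf1: flow source, stroke at near end)
#2 stroke at J2  (prefer integral on C1)
#1 stroke at GY1  (J2 needs exactly one f-in)
#0 stroke at GY1  (GY1 both-in/both-out from 1)
#3 stroke at J1  (closing 0-jn rule on J1)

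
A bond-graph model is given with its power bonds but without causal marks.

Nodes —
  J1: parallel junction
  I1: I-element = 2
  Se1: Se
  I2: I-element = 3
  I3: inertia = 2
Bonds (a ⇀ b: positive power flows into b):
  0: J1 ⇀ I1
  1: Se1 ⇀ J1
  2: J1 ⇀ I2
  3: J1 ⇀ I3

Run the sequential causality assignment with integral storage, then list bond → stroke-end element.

β0 stroke→I1
β1 stroke→J1
β2 stroke→I2
β3 stroke→I3

#1 stroke at J1  (Se1 (Se) sets effort on bond)
#0 stroke at I1  (J1: bond 1 brought effort, rest push out)
#2 stroke at I2  (0-jn J1 has e-setter on 1)
#3 stroke at I3  (common-e at J1 fixed by 1)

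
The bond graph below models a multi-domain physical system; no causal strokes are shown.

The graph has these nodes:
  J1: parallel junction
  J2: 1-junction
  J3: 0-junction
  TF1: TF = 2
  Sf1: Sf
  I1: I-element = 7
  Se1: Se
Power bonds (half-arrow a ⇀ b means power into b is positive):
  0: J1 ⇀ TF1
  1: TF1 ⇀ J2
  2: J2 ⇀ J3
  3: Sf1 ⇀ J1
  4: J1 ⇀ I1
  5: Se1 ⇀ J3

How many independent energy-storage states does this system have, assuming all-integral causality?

1  (I1 all integral)

bond 3 →Sf1  (Sf1: flow source, stroke at near end)
bond 5 →J3  (Se1 (Se) sets effort on bond)
bond 2 →J2  (0-jn J3 has e-setter on 5)
bond 1 →TF1  (only one flow-in slot at J2)
bond 0 →J1  (TF1 one-in-one-out from 1)
bond 4 →I1  (0-jn J1 has e-setter on 0)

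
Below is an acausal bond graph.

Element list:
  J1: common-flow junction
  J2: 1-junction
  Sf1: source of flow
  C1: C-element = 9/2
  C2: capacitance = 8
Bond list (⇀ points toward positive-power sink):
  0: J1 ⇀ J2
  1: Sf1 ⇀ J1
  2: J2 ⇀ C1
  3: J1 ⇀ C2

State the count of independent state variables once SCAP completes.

bond 1 stroke at Sf1  (Sf1 (Sf) sets flow on bond)
bond 0 stroke at J1  (J1 flow already set via bond 1)
bond 3 stroke at J1  (1-jn J1 has f-setter on 1)
bond 2 stroke at J2  (J2: bond 0 brought flow, rest push out)

2  (C1, C2 all integral)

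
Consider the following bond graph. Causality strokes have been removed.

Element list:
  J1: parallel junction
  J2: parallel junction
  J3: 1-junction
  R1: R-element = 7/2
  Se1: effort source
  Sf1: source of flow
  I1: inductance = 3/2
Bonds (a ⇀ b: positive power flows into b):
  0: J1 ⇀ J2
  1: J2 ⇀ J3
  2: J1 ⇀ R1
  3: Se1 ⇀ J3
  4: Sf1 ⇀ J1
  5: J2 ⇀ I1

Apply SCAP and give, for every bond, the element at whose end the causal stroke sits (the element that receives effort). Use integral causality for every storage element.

bond 3 →J3  (Se1: effort source, stroke at far end)
bond 4 →Sf1  (Sf1: flow source, stroke at near end)
bond 1 →J2  (closing 1-jn rule on J3)
bond 0 →J1  (common-e at J2 fixed by 1)
bond 5 →I1  (J2 effort already set via bond 1)
bond 2 →R1  (J1: bond 0 brought effort, rest push out)

β0 stroke at J1
β1 stroke at J2
β2 stroke at R1
β3 stroke at J3
β4 stroke at Sf1
β5 stroke at I1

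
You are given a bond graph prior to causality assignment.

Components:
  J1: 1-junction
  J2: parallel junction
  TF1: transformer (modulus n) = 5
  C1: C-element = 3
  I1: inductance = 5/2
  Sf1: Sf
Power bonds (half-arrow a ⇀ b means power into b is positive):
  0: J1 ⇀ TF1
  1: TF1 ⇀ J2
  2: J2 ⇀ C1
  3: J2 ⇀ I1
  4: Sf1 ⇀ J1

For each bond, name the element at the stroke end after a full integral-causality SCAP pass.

bond 0 →J1
bond 1 →TF1
bond 2 →J2
bond 3 →I1
bond 4 →Sf1

b4 |Sf1  (Sf1 fixes flow; stroke at Sf1)
b0 |J1  (1-jn J1 has f-setter on 4)
b1 |TF1  (through TF1, causality passes straight; one stroke at TF1)
b2 |J2  (C1 integral (e out))
b3 |I1  (common-e at J2 fixed by 2)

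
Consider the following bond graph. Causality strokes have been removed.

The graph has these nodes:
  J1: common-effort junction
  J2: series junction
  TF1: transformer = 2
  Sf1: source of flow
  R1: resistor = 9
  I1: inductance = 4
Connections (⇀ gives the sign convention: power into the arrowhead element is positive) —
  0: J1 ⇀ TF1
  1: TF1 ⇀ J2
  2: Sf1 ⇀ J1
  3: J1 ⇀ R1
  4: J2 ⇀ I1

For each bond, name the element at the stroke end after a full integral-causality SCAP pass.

#0 stroke→TF1
#1 stroke→J2
#2 stroke→Sf1
#3 stroke→J1
#4 stroke→I1

bond 2 stroke→Sf1  (source Sf1 imposes f)
bond 4 stroke→I1  (I1 integral (f out))
bond 1 stroke→J2  (J2: bond 4 brought flow, rest push out)
bond 0 stroke→TF1  (TF TF1: opposite of bond 1)
bond 3 stroke→J1  (only one effort-in slot at J1)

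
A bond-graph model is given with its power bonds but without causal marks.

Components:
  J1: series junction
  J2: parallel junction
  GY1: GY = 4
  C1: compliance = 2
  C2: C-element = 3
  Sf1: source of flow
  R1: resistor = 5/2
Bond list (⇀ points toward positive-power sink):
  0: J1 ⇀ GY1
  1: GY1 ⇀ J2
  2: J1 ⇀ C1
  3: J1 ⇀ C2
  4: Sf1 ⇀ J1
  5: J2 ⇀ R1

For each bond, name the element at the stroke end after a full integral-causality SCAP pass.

bond 0 stroke at J1
bond 1 stroke at J2
bond 2 stroke at J1
bond 3 stroke at J1
bond 4 stroke at Sf1
bond 5 stroke at R1

β4 stroke→Sf1  (source Sf1 imposes f)
β0 stroke→J1  (J1 flow already set via bond 4)
β2 stroke→J1  (common-f at J1 fixed by 4)
β3 stroke→J1  (1-jn J1 has f-setter on 4)
β1 stroke→J2  (through GY1, causality inverts; strokes same side of GY1)
β5 stroke→R1  (J2: bond 1 brought effort, rest push out)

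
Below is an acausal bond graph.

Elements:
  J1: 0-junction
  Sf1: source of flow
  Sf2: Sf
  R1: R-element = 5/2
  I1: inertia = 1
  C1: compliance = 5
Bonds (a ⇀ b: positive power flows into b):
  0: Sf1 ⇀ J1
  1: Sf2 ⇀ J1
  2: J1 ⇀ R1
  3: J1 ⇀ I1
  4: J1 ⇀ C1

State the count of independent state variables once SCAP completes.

#0 stroke at Sf1  (Sf1 fixes flow; stroke at Sf1)
#1 stroke at Sf2  (Sf2 fixes flow; stroke at Sf2)
#3 stroke at I1  (prefer integral on I1)
#4 stroke at J1  (C1: C, integral causality)
#2 stroke at R1  (0-jn J1 has e-setter on 4)

2  (C1, I1 all integral)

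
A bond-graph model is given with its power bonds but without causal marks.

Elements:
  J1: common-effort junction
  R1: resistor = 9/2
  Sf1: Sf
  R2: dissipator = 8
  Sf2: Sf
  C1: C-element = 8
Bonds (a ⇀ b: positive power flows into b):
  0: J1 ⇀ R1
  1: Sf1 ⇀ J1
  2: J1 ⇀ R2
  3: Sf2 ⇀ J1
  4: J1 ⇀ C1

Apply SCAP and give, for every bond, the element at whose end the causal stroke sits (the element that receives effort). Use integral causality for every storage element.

β0 →R1
β1 →Sf1
β2 →R2
β3 →Sf2
β4 →J1

b1 stroke→Sf1  (Sf1: flow source, stroke at near end)
b3 stroke→Sf2  (Sf2: flow source, stroke at near end)
b4 stroke→J1  (C1 integral (e out))
b0 stroke→R1  (0-jn J1 has e-setter on 4)
b2 stroke→R2  (J1 effort already set via bond 4)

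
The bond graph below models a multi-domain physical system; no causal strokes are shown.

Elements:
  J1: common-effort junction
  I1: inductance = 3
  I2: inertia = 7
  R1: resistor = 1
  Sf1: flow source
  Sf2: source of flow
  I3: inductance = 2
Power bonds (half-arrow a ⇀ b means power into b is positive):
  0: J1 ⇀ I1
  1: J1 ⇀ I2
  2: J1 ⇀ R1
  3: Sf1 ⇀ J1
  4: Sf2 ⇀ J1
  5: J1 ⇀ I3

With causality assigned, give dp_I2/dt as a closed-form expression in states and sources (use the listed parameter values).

dp_I2/dt = F_Sf1 + F_Sf2 - p_I1/3 - p_I2/7 - p_I3/2

#3 |Sf1  (Sf1 (Sf) sets flow on bond)
#4 |Sf2  (Sf2 fixes flow; stroke at Sf2)
#0 |I1  (prefer integral on I1)
#1 |I2  (I2: I, integral causality)
#5 |I3  (prefer integral on I3)
#2 |J1  (only one effort-in slot at J1)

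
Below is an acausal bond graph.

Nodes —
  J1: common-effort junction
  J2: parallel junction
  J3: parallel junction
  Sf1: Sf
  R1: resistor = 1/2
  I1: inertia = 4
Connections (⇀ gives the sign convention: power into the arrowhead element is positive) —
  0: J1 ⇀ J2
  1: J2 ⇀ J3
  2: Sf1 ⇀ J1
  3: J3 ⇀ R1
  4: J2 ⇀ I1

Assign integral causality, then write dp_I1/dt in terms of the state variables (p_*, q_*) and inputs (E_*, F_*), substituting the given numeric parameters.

bond 2 stroke at Sf1  (Sf1: flow source, stroke at near end)
bond 0 stroke at J1  (only one effort-in slot at J1)
bond 4 stroke at I1  (I1: I, integral causality)
bond 1 stroke at J2  (J2 needs exactly one e-in)
bond 3 stroke at J3  (closing 0-jn rule on J3)

dp_I1/dt = F_Sf1/2 - p_I1/8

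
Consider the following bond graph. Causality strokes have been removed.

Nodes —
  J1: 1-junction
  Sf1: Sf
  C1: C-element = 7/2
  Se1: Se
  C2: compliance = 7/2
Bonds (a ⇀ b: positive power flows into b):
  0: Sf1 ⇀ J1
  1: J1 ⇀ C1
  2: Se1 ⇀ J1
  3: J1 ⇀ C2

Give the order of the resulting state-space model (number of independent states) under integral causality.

β0 stroke at Sf1  (Sf1 fixes flow; stroke at Sf1)
β2 stroke at J1  (Se1 fixes effort; stroke away)
β1 stroke at J1  (common-f at J1 fixed by 0)
β3 stroke at J1  (J1: bond 0 brought flow, rest push out)

2  (C1, C2 all integral)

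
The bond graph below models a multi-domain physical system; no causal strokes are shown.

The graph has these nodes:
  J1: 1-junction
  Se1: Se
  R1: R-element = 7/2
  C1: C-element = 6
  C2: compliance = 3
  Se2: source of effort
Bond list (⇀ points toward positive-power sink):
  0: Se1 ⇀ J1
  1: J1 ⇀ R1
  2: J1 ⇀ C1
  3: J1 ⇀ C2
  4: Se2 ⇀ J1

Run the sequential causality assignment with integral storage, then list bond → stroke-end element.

b0 →J1
b1 →R1
b2 →J1
b3 →J1
b4 →J1

β0 |J1  (source Se1 imposes e)
β4 |J1  (Se2 (Se) sets effort on bond)
β2 |J1  (prefer integral on C1)
β3 |J1  (C2: C, integral causality)
β1 |R1  (J1: last free bond brings flow in)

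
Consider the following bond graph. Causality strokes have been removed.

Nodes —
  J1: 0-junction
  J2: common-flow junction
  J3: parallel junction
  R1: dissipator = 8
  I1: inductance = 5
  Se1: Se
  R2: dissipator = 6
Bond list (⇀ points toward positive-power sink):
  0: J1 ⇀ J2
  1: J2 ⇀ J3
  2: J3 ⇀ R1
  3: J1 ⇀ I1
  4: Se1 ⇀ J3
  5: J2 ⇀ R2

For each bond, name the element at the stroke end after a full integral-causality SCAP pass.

β4 |J3  (Se1 (Se) sets effort on bond)
β1 |J2  (common-e at J3 fixed by 4)
β2 |R1  (0-jn J3 has e-setter on 4)
β3 |I1  (prefer integral on I1)
β0 |J1  (closing 0-jn rule on J1)
β5 |J2  (J2: bond 0 brought flow, rest push out)

#0 |J1
#1 |J2
#2 |R1
#3 |I1
#4 |J3
#5 |J2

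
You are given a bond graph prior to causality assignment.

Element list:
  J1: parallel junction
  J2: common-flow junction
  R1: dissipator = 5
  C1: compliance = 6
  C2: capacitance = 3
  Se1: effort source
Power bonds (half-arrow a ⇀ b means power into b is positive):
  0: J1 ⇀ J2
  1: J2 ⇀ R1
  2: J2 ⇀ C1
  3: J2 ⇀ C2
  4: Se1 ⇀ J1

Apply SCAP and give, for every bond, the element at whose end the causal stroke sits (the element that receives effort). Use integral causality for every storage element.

b0 →J2
b1 →R1
b2 →J2
b3 →J2
b4 →J1

b4 stroke at J1  (Se1 fixes effort; stroke away)
b0 stroke at J2  (0-jn J1 has e-setter on 4)
b2 stroke at J2  (C1: C, integral causality)
b3 stroke at J2  (C2 integral (e out))
b1 stroke at R1  (closing 1-jn rule on J2)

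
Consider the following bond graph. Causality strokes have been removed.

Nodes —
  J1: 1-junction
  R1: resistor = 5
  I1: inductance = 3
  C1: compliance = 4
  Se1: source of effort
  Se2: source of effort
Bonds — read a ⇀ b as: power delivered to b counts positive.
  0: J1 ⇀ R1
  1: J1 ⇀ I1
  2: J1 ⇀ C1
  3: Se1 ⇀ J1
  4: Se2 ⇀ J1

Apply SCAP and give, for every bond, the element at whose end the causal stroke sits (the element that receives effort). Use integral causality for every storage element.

β3 stroke→J1  (source Se1 imposes e)
β4 stroke→J1  (source Se2 imposes e)
β1 stroke→I1  (I1 outputs flow p/I1)
β0 stroke→J1  (1-jn J1 has f-setter on 1)
β2 stroke→J1  (J1: bond 1 brought flow, rest push out)

b0 |J1
b1 |I1
b2 |J1
b3 |J1
b4 |J1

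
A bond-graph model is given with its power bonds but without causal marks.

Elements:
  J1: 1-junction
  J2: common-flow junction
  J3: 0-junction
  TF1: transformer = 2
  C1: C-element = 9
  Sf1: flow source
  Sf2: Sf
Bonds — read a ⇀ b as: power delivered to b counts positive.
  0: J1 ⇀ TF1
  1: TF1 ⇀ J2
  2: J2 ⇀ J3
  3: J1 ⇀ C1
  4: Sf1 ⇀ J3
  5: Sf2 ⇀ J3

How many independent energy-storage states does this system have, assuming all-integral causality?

1  (C1 all integral)

b4 →Sf1  (Sf1: flow source, stroke at near end)
b5 →Sf2  (source Sf2 imposes f)
b2 →J3  (only one effort-in slot at J3)
b1 →J2  (J2: bond 2 brought flow, rest push out)
b0 →TF1  (through TF1, causality passes straight; one stroke at TF1)
b3 →J1  (J1: bond 0 brought flow, rest push out)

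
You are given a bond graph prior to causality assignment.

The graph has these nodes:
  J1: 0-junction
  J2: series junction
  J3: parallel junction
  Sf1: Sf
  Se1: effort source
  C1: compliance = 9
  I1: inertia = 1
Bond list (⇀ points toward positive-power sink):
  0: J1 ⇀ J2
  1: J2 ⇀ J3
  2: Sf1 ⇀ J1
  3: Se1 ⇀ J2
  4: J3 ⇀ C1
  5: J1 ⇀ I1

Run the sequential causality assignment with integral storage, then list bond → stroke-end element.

bond 2 |Sf1  (Sf1 fixes flow; stroke at Sf1)
bond 3 |J2  (Se1 fixes effort; stroke away)
bond 4 |J3  (C1 integral (e out))
bond 1 |J2  (0-jn J3 has e-setter on 4)
bond 0 |J1  (J2: last free bond brings flow in)
bond 5 |I1  (J1 effort already set via bond 0)

b0 stroke→J1
b1 stroke→J2
b2 stroke→Sf1
b3 stroke→J2
b4 stroke→J3
b5 stroke→I1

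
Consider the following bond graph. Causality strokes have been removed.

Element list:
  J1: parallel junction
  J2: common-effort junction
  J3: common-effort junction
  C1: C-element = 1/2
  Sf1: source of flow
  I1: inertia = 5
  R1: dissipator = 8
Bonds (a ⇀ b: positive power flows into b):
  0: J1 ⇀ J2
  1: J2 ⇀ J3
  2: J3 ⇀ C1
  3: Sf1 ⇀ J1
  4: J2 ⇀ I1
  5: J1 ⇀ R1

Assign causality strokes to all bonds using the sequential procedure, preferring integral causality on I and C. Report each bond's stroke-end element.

#0 stroke at J1
#1 stroke at J2
#2 stroke at J3
#3 stroke at Sf1
#4 stroke at I1
#5 stroke at R1

bond 3 stroke→Sf1  (Sf1 (Sf) sets flow on bond)
bond 2 stroke→J3  (C1: C, integral causality)
bond 1 stroke→J2  (J3: bond 2 brought effort, rest push out)
bond 0 stroke→J1  (J2: bond 1 brought effort, rest push out)
bond 4 stroke→I1  (0-jn J2 has e-setter on 1)
bond 5 stroke→R1  (common-e at J1 fixed by 0)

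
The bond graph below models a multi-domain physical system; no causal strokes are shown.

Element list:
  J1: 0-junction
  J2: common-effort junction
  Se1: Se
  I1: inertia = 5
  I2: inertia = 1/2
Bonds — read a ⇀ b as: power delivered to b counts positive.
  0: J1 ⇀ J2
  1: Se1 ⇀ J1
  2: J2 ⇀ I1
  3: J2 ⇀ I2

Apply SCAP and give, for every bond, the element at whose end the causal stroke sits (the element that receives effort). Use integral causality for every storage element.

β1 →J1  (Se1 fixes effort; stroke away)
β0 →J2  (J1: bond 1 brought effort, rest push out)
β2 →I1  (J2 effort already set via bond 0)
β3 →I2  (0-jn J2 has e-setter on 0)

β0 stroke→J2
β1 stroke→J1
β2 stroke→I1
β3 stroke→I2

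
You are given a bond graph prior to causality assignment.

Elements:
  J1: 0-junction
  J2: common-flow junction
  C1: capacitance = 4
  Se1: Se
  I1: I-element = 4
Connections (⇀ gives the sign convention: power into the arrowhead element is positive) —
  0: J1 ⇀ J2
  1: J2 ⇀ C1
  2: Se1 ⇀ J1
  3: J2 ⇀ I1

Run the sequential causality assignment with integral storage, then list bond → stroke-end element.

b2 |J1  (Se1 fixes effort; stroke away)
b0 |J2  (J1: bond 2 brought effort, rest push out)
b1 |J2  (prefer integral on C1)
b3 |I1  (J2: last free bond brings flow in)

b0 →J2
b1 →J2
b2 →J1
b3 →I1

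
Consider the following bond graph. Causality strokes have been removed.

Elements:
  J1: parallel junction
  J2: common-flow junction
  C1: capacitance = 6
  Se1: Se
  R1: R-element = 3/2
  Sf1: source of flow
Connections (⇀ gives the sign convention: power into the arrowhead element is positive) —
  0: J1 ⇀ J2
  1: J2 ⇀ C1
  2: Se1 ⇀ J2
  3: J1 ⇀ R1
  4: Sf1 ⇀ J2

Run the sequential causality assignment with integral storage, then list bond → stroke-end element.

bond 0 |J2
bond 1 |J2
bond 2 |J2
bond 3 |J1
bond 4 |Sf1

#2 |J2  (Se1 fixes effort; stroke away)
#4 |Sf1  (Sf1: flow source, stroke at near end)
#0 |J2  (J2: bond 4 brought flow, rest push out)
#1 |J2  (J2 flow already set via bond 4)
#3 |J1  (J1: last free bond brings effort in)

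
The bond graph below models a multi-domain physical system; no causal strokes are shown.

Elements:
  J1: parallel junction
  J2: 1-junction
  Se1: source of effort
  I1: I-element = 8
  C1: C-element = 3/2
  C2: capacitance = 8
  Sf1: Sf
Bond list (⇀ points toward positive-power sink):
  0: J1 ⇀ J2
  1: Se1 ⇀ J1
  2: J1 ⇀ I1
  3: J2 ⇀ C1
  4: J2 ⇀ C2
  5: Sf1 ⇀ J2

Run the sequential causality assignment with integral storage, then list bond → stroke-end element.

#1 |J1  (Se1 fixes effort; stroke away)
#5 |Sf1  (Sf1 (Sf) sets flow on bond)
#0 |J2  (J1 effort already set via bond 1)
#2 |I1  (0-jn J1 has e-setter on 1)
#3 |J2  (1-jn J2 has f-setter on 5)
#4 |J2  (common-f at J2 fixed by 5)

bond 0 stroke→J2
bond 1 stroke→J1
bond 2 stroke→I1
bond 3 stroke→J2
bond 4 stroke→J2
bond 5 stroke→Sf1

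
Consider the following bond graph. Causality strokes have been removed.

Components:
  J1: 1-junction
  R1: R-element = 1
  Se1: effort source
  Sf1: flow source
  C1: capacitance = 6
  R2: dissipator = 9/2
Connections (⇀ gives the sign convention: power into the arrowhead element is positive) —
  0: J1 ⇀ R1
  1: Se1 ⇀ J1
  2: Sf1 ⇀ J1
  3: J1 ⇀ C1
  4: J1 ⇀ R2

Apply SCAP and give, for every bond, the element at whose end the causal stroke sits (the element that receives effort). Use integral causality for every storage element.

bond 1 stroke at J1  (Se1: effort source, stroke at far end)
bond 2 stroke at Sf1  (source Sf1 imposes f)
bond 0 stroke at J1  (J1: bond 2 brought flow, rest push out)
bond 3 stroke at J1  (common-f at J1 fixed by 2)
bond 4 stroke at J1  (J1: bond 2 brought flow, rest push out)

β0 stroke→J1
β1 stroke→J1
β2 stroke→Sf1
β3 stroke→J1
β4 stroke→J1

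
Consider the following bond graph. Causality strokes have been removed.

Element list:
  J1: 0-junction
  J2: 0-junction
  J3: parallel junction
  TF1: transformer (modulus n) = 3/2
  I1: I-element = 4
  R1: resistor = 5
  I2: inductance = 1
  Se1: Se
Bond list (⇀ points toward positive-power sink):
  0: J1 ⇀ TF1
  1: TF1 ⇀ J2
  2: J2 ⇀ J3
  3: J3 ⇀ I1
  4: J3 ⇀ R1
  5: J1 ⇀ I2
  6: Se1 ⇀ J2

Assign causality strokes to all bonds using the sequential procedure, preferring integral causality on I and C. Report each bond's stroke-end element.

#0 |J1
#1 |TF1
#2 |J3
#3 |I1
#4 |R1
#5 |I2
#6 |J2

#6 →J2  (Se1 (Se) sets effort on bond)
#1 →TF1  (J2: bond 6 brought effort, rest push out)
#2 →J3  (J2: bond 6 brought effort, rest push out)
#3 →I1  (common-e at J3 fixed by 2)
#4 →R1  (J3 effort already set via bond 2)
#0 →J1  (through TF1, causality passes straight; one stroke at TF1)
#5 →I2  (common-e at J1 fixed by 0)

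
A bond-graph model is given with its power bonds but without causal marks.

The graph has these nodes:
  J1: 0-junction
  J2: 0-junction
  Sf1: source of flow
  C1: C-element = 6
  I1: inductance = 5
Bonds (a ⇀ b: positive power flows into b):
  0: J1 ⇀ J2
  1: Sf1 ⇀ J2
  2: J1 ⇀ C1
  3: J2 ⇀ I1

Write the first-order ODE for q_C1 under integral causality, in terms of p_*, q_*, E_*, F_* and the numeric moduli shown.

dq_C1/dt = F_Sf1 - p_I1/5

b1 stroke at Sf1  (Sf1 (Sf) sets flow on bond)
b2 stroke at J1  (C1 outputs effort q/C1)
b0 stroke at J2  (0-jn J1 has e-setter on 2)
b3 stroke at I1  (J2: bond 0 brought effort, rest push out)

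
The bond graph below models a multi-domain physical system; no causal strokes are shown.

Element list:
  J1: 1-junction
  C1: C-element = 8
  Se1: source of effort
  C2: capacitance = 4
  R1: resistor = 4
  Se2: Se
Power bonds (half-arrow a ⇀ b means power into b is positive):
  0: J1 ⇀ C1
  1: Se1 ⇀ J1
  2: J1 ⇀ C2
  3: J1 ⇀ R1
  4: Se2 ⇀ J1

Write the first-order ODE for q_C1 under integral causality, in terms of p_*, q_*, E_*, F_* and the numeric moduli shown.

β1 stroke at J1  (Se1 (Se) sets effort on bond)
β4 stroke at J1  (Se2: effort source, stroke at far end)
β0 stroke at J1  (C1 integral (e out))
β2 stroke at J1  (C2: C, integral causality)
β3 stroke at R1  (closing 1-jn rule on J1)

dq_C1/dt = E_Se1/4 + E_Se2/4 - q_C1/32 - q_C2/16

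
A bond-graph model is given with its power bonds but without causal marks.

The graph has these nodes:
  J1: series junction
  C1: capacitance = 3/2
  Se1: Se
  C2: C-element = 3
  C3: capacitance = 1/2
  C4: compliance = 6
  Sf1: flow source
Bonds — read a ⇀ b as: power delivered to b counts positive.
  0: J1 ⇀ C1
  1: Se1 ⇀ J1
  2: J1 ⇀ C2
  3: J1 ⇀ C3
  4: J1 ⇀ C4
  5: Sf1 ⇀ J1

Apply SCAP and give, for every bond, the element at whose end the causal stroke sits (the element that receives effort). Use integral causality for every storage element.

#1 →J1  (Se1 (Se) sets effort on bond)
#5 →Sf1  (Sf1 (Sf) sets flow on bond)
#0 →J1  (J1 flow already set via bond 5)
#2 →J1  (J1: bond 5 brought flow, rest push out)
#3 →J1  (1-jn J1 has f-setter on 5)
#4 →J1  (J1: bond 5 brought flow, rest push out)

#0 |J1
#1 |J1
#2 |J1
#3 |J1
#4 |J1
#5 |Sf1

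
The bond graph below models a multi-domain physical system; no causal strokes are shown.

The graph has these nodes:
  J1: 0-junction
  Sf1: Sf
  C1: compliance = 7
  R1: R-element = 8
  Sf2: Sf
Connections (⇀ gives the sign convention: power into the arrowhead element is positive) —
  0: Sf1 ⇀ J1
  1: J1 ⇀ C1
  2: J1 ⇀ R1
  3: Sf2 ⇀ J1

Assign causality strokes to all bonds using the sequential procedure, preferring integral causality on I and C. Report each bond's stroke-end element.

#0 |Sf1  (Sf1 fixes flow; stroke at Sf1)
#3 |Sf2  (Sf2 (Sf) sets flow on bond)
#1 |J1  (C1: C, integral causality)
#2 |R1  (common-e at J1 fixed by 1)

β0 stroke→Sf1
β1 stroke→J1
β2 stroke→R1
β3 stroke→Sf2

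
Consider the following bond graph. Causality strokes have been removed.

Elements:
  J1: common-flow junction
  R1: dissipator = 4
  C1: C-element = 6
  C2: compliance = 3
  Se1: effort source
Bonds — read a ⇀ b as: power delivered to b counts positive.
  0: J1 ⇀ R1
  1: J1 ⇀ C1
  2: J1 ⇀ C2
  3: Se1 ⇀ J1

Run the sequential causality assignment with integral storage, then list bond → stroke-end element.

b0 stroke→R1
b1 stroke→J1
b2 stroke→J1
b3 stroke→J1

b3 →J1  (source Se1 imposes e)
b1 →J1  (C1: C, integral causality)
b2 →J1  (prefer integral on C2)
b0 →R1  (J1 needs exactly one f-in)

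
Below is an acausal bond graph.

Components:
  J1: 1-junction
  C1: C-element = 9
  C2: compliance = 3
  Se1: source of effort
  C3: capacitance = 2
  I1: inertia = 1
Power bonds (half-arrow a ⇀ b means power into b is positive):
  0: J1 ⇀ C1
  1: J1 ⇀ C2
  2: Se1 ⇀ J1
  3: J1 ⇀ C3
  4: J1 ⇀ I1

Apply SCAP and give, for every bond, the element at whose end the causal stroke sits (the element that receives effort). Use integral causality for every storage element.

b2 →J1  (Se1: effort source, stroke at far end)
b0 →J1  (C1: C, integral causality)
b1 →J1  (C2 outputs effort q/C2)
b3 →J1  (C3 outputs effort q/C3)
b4 →I1  (J1: last free bond brings flow in)

#0 stroke at J1
#1 stroke at J1
#2 stroke at J1
#3 stroke at J1
#4 stroke at I1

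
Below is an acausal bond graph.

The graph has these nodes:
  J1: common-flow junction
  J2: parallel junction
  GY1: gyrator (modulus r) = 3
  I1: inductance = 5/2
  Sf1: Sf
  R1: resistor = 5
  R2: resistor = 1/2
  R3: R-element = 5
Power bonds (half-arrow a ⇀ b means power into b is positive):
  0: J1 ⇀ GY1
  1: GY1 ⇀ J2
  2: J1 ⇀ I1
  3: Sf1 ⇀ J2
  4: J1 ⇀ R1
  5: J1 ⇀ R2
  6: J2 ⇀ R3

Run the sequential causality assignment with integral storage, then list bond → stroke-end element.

bond 3 |Sf1  (Sf1: flow source, stroke at near end)
bond 2 |I1  (I1 integral (f out))
bond 0 |J1  (J1: bond 2 brought flow, rest push out)
bond 4 |J1  (common-f at J1 fixed by 2)
bond 5 |J1  (1-jn J1 has f-setter on 2)
bond 1 |J2  (GY1 both-in/both-out from 0)
bond 6 |R3  (0-jn J2 has e-setter on 1)

b0 →J1
b1 →J2
b2 →I1
b3 →Sf1
b4 →J1
b5 →J1
b6 →R3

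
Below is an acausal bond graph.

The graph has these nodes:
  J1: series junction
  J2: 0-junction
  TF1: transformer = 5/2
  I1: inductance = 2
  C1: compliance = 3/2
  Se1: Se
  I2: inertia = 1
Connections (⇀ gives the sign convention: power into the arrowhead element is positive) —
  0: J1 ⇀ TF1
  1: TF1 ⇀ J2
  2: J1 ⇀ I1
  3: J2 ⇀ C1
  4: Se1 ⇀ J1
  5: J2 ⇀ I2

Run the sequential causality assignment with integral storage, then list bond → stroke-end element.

bond 0 →J1
bond 1 →TF1
bond 2 →I1
bond 3 →J2
bond 4 →J1
bond 5 →I2

#4 stroke at J1  (source Se1 imposes e)
#2 stroke at I1  (I1 integral (f out))
#0 stroke at J1  (J1 flow already set via bond 2)
#1 stroke at TF1  (TF1 one-in-one-out from 0)
#3 stroke at J2  (C1 outputs effort q/C1)
#5 stroke at I2  (0-jn J2 has e-setter on 3)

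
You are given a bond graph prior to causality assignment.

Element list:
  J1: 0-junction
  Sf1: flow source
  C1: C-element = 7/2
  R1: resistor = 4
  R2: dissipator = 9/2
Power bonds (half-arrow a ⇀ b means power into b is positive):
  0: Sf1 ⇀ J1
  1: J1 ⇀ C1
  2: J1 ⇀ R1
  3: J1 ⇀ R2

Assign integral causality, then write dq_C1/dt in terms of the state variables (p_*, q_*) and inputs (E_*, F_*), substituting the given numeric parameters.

dq_C1/dt = F_Sf1 - 17*q_C1/126

β0 stroke→Sf1  (Sf1 (Sf) sets flow on bond)
β1 stroke→J1  (C1 integral (e out))
β2 stroke→R1  (common-e at J1 fixed by 1)
β3 stroke→R2  (J1: bond 1 brought effort, rest push out)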